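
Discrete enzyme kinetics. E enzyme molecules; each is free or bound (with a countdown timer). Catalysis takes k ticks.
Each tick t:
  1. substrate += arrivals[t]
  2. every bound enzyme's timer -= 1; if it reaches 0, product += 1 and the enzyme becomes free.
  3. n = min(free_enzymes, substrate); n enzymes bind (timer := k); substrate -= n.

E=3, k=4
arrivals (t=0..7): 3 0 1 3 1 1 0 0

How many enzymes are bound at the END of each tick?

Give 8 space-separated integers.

Answer: 3 3 3 3 3 3 3 3

Derivation:
t=0: arr=3 -> substrate=0 bound=3 product=0
t=1: arr=0 -> substrate=0 bound=3 product=0
t=2: arr=1 -> substrate=1 bound=3 product=0
t=3: arr=3 -> substrate=4 bound=3 product=0
t=4: arr=1 -> substrate=2 bound=3 product=3
t=5: arr=1 -> substrate=3 bound=3 product=3
t=6: arr=0 -> substrate=3 bound=3 product=3
t=7: arr=0 -> substrate=3 bound=3 product=3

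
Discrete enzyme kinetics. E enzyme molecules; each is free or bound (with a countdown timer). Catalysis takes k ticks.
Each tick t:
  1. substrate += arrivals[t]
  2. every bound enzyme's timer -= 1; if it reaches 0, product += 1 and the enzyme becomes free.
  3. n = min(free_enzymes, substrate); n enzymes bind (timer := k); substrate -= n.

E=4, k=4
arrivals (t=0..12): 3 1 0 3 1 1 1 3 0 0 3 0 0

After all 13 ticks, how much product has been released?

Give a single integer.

t=0: arr=3 -> substrate=0 bound=3 product=0
t=1: arr=1 -> substrate=0 bound=4 product=0
t=2: arr=0 -> substrate=0 bound=4 product=0
t=3: arr=3 -> substrate=3 bound=4 product=0
t=4: arr=1 -> substrate=1 bound=4 product=3
t=5: arr=1 -> substrate=1 bound=4 product=4
t=6: arr=1 -> substrate=2 bound=4 product=4
t=7: arr=3 -> substrate=5 bound=4 product=4
t=8: arr=0 -> substrate=2 bound=4 product=7
t=9: arr=0 -> substrate=1 bound=4 product=8
t=10: arr=3 -> substrate=4 bound=4 product=8
t=11: arr=0 -> substrate=4 bound=4 product=8
t=12: arr=0 -> substrate=1 bound=4 product=11

Answer: 11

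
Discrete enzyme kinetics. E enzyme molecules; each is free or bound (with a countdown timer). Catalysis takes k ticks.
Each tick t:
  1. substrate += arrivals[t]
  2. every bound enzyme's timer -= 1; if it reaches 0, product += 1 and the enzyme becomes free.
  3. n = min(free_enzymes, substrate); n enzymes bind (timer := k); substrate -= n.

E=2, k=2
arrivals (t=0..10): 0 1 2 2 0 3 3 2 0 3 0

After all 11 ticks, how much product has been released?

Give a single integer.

Answer: 8

Derivation:
t=0: arr=0 -> substrate=0 bound=0 product=0
t=1: arr=1 -> substrate=0 bound=1 product=0
t=2: arr=2 -> substrate=1 bound=2 product=0
t=3: arr=2 -> substrate=2 bound=2 product=1
t=4: arr=0 -> substrate=1 bound=2 product=2
t=5: arr=3 -> substrate=3 bound=2 product=3
t=6: arr=3 -> substrate=5 bound=2 product=4
t=7: arr=2 -> substrate=6 bound=2 product=5
t=8: arr=0 -> substrate=5 bound=2 product=6
t=9: arr=3 -> substrate=7 bound=2 product=7
t=10: arr=0 -> substrate=6 bound=2 product=8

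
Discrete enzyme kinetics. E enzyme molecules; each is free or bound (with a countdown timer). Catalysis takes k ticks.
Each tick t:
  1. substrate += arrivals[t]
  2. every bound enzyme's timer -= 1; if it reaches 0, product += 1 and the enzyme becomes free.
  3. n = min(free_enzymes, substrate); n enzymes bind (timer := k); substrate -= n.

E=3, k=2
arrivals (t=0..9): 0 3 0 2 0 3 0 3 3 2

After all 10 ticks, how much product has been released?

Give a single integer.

Answer: 11

Derivation:
t=0: arr=0 -> substrate=0 bound=0 product=0
t=1: arr=3 -> substrate=0 bound=3 product=0
t=2: arr=0 -> substrate=0 bound=3 product=0
t=3: arr=2 -> substrate=0 bound=2 product=3
t=4: arr=0 -> substrate=0 bound=2 product=3
t=5: arr=3 -> substrate=0 bound=3 product=5
t=6: arr=0 -> substrate=0 bound=3 product=5
t=7: arr=3 -> substrate=0 bound=3 product=8
t=8: arr=3 -> substrate=3 bound=3 product=8
t=9: arr=2 -> substrate=2 bound=3 product=11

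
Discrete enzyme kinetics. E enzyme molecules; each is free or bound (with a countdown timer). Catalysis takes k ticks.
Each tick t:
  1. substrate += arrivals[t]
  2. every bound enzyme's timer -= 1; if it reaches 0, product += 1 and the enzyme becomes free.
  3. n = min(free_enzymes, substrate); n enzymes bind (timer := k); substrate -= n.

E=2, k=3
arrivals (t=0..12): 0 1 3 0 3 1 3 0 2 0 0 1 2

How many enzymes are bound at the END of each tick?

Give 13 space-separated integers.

t=0: arr=0 -> substrate=0 bound=0 product=0
t=1: arr=1 -> substrate=0 bound=1 product=0
t=2: arr=3 -> substrate=2 bound=2 product=0
t=3: arr=0 -> substrate=2 bound=2 product=0
t=4: arr=3 -> substrate=4 bound=2 product=1
t=5: arr=1 -> substrate=4 bound=2 product=2
t=6: arr=3 -> substrate=7 bound=2 product=2
t=7: arr=0 -> substrate=6 bound=2 product=3
t=8: arr=2 -> substrate=7 bound=2 product=4
t=9: arr=0 -> substrate=7 bound=2 product=4
t=10: arr=0 -> substrate=6 bound=2 product=5
t=11: arr=1 -> substrate=6 bound=2 product=6
t=12: arr=2 -> substrate=8 bound=2 product=6

Answer: 0 1 2 2 2 2 2 2 2 2 2 2 2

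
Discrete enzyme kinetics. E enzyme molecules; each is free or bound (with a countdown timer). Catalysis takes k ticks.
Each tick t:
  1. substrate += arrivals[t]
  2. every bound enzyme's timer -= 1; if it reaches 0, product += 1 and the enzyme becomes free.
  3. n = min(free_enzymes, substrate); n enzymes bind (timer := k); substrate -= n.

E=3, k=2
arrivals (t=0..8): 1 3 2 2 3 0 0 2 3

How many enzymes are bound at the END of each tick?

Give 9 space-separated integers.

Answer: 1 3 3 3 3 3 3 3 3

Derivation:
t=0: arr=1 -> substrate=0 bound=1 product=0
t=1: arr=3 -> substrate=1 bound=3 product=0
t=2: arr=2 -> substrate=2 bound=3 product=1
t=3: arr=2 -> substrate=2 bound=3 product=3
t=4: arr=3 -> substrate=4 bound=3 product=4
t=5: arr=0 -> substrate=2 bound=3 product=6
t=6: arr=0 -> substrate=1 bound=3 product=7
t=7: arr=2 -> substrate=1 bound=3 product=9
t=8: arr=3 -> substrate=3 bound=3 product=10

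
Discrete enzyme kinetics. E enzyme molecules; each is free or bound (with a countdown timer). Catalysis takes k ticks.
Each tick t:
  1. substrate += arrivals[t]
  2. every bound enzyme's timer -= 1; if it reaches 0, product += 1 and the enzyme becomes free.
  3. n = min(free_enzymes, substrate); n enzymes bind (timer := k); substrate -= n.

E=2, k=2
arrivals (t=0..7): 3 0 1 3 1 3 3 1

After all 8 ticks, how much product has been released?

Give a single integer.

Answer: 6

Derivation:
t=0: arr=3 -> substrate=1 bound=2 product=0
t=1: arr=0 -> substrate=1 bound=2 product=0
t=2: arr=1 -> substrate=0 bound=2 product=2
t=3: arr=3 -> substrate=3 bound=2 product=2
t=4: arr=1 -> substrate=2 bound=2 product=4
t=5: arr=3 -> substrate=5 bound=2 product=4
t=6: arr=3 -> substrate=6 bound=2 product=6
t=7: arr=1 -> substrate=7 bound=2 product=6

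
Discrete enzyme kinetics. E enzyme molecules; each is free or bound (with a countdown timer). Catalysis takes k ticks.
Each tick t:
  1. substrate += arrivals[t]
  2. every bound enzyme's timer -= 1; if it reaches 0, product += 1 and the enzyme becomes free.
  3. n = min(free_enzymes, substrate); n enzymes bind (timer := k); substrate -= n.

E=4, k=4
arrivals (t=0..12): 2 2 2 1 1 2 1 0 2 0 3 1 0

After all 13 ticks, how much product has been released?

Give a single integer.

Answer: 10

Derivation:
t=0: arr=2 -> substrate=0 bound=2 product=0
t=1: arr=2 -> substrate=0 bound=4 product=0
t=2: arr=2 -> substrate=2 bound=4 product=0
t=3: arr=1 -> substrate=3 bound=4 product=0
t=4: arr=1 -> substrate=2 bound=4 product=2
t=5: arr=2 -> substrate=2 bound=4 product=4
t=6: arr=1 -> substrate=3 bound=4 product=4
t=7: arr=0 -> substrate=3 bound=4 product=4
t=8: arr=2 -> substrate=3 bound=4 product=6
t=9: arr=0 -> substrate=1 bound=4 product=8
t=10: arr=3 -> substrate=4 bound=4 product=8
t=11: arr=1 -> substrate=5 bound=4 product=8
t=12: arr=0 -> substrate=3 bound=4 product=10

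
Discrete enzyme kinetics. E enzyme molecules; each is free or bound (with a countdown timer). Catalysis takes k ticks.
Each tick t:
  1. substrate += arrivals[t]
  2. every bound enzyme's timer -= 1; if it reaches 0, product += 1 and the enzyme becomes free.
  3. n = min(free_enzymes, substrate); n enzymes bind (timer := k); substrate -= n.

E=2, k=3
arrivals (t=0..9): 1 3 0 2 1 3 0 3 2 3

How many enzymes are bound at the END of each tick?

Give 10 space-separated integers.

Answer: 1 2 2 2 2 2 2 2 2 2

Derivation:
t=0: arr=1 -> substrate=0 bound=1 product=0
t=1: arr=3 -> substrate=2 bound=2 product=0
t=2: arr=0 -> substrate=2 bound=2 product=0
t=3: arr=2 -> substrate=3 bound=2 product=1
t=4: arr=1 -> substrate=3 bound=2 product=2
t=5: arr=3 -> substrate=6 bound=2 product=2
t=6: arr=0 -> substrate=5 bound=2 product=3
t=7: arr=3 -> substrate=7 bound=2 product=4
t=8: arr=2 -> substrate=9 bound=2 product=4
t=9: arr=3 -> substrate=11 bound=2 product=5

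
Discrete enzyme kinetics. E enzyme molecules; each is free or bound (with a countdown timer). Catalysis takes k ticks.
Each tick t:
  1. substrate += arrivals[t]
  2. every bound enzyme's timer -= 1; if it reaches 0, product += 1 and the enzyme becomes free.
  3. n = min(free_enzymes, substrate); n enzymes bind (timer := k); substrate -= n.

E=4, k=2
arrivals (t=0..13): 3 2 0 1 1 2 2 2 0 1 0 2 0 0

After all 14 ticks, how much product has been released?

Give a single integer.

Answer: 16

Derivation:
t=0: arr=3 -> substrate=0 bound=3 product=0
t=1: arr=2 -> substrate=1 bound=4 product=0
t=2: arr=0 -> substrate=0 bound=2 product=3
t=3: arr=1 -> substrate=0 bound=2 product=4
t=4: arr=1 -> substrate=0 bound=2 product=5
t=5: arr=2 -> substrate=0 bound=3 product=6
t=6: arr=2 -> substrate=0 bound=4 product=7
t=7: arr=2 -> substrate=0 bound=4 product=9
t=8: arr=0 -> substrate=0 bound=2 product=11
t=9: arr=1 -> substrate=0 bound=1 product=13
t=10: arr=0 -> substrate=0 bound=1 product=13
t=11: arr=2 -> substrate=0 bound=2 product=14
t=12: arr=0 -> substrate=0 bound=2 product=14
t=13: arr=0 -> substrate=0 bound=0 product=16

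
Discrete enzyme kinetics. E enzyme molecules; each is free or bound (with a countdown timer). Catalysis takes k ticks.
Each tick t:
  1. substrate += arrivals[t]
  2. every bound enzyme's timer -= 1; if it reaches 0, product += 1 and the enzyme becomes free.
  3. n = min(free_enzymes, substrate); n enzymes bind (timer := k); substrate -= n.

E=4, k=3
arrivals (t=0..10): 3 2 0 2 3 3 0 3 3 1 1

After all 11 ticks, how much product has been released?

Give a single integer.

t=0: arr=3 -> substrate=0 bound=3 product=0
t=1: arr=2 -> substrate=1 bound=4 product=0
t=2: arr=0 -> substrate=1 bound=4 product=0
t=3: arr=2 -> substrate=0 bound=4 product=3
t=4: arr=3 -> substrate=2 bound=4 product=4
t=5: arr=3 -> substrate=5 bound=4 product=4
t=6: arr=0 -> substrate=2 bound=4 product=7
t=7: arr=3 -> substrate=4 bound=4 product=8
t=8: arr=3 -> substrate=7 bound=4 product=8
t=9: arr=1 -> substrate=5 bound=4 product=11
t=10: arr=1 -> substrate=5 bound=4 product=12

Answer: 12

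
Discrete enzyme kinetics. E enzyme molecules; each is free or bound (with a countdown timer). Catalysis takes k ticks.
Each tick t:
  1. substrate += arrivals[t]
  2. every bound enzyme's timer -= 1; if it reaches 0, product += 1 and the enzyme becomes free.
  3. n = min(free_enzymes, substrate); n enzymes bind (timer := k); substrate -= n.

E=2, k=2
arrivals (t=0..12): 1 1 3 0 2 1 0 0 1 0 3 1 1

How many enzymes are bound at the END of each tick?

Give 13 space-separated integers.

t=0: arr=1 -> substrate=0 bound=1 product=0
t=1: arr=1 -> substrate=0 bound=2 product=0
t=2: arr=3 -> substrate=2 bound=2 product=1
t=3: arr=0 -> substrate=1 bound=2 product=2
t=4: arr=2 -> substrate=2 bound=2 product=3
t=5: arr=1 -> substrate=2 bound=2 product=4
t=6: arr=0 -> substrate=1 bound=2 product=5
t=7: arr=0 -> substrate=0 bound=2 product=6
t=8: arr=1 -> substrate=0 bound=2 product=7
t=9: arr=0 -> substrate=0 bound=1 product=8
t=10: arr=3 -> substrate=1 bound=2 product=9
t=11: arr=1 -> substrate=2 bound=2 product=9
t=12: arr=1 -> substrate=1 bound=2 product=11

Answer: 1 2 2 2 2 2 2 2 2 1 2 2 2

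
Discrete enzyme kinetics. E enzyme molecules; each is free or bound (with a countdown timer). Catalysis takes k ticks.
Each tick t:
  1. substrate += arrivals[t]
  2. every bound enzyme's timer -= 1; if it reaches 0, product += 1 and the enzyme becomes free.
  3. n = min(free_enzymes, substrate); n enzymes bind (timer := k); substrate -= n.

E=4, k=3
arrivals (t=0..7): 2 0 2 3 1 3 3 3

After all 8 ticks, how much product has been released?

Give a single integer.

Answer: 6

Derivation:
t=0: arr=2 -> substrate=0 bound=2 product=0
t=1: arr=0 -> substrate=0 bound=2 product=0
t=2: arr=2 -> substrate=0 bound=4 product=0
t=3: arr=3 -> substrate=1 bound=4 product=2
t=4: arr=1 -> substrate=2 bound=4 product=2
t=5: arr=3 -> substrate=3 bound=4 product=4
t=6: arr=3 -> substrate=4 bound=4 product=6
t=7: arr=3 -> substrate=7 bound=4 product=6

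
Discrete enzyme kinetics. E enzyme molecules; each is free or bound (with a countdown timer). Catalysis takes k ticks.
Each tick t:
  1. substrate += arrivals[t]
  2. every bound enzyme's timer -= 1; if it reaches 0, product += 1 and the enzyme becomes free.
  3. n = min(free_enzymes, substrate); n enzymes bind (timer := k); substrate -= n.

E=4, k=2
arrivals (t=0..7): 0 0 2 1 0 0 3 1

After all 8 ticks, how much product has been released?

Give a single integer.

t=0: arr=0 -> substrate=0 bound=0 product=0
t=1: arr=0 -> substrate=0 bound=0 product=0
t=2: arr=2 -> substrate=0 bound=2 product=0
t=3: arr=1 -> substrate=0 bound=3 product=0
t=4: arr=0 -> substrate=0 bound=1 product=2
t=5: arr=0 -> substrate=0 bound=0 product=3
t=6: arr=3 -> substrate=0 bound=3 product=3
t=7: arr=1 -> substrate=0 bound=4 product=3

Answer: 3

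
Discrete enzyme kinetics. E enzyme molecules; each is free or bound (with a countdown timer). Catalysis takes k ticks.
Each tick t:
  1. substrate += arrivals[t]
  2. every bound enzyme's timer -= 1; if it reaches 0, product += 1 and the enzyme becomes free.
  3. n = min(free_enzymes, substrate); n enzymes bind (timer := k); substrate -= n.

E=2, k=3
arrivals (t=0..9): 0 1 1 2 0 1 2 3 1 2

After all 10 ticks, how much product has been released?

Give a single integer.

Answer: 4

Derivation:
t=0: arr=0 -> substrate=0 bound=0 product=0
t=1: arr=1 -> substrate=0 bound=1 product=0
t=2: arr=1 -> substrate=0 bound=2 product=0
t=3: arr=2 -> substrate=2 bound=2 product=0
t=4: arr=0 -> substrate=1 bound=2 product=1
t=5: arr=1 -> substrate=1 bound=2 product=2
t=6: arr=2 -> substrate=3 bound=2 product=2
t=7: arr=3 -> substrate=5 bound=2 product=3
t=8: arr=1 -> substrate=5 bound=2 product=4
t=9: arr=2 -> substrate=7 bound=2 product=4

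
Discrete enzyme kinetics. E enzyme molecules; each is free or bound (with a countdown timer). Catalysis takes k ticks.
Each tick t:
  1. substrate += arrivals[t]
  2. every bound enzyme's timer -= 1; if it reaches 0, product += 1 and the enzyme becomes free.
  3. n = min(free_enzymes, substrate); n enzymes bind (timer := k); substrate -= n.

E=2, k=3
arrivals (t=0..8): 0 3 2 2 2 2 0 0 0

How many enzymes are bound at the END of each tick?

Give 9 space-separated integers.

Answer: 0 2 2 2 2 2 2 2 2

Derivation:
t=0: arr=0 -> substrate=0 bound=0 product=0
t=1: arr=3 -> substrate=1 bound=2 product=0
t=2: arr=2 -> substrate=3 bound=2 product=0
t=3: arr=2 -> substrate=5 bound=2 product=0
t=4: arr=2 -> substrate=5 bound=2 product=2
t=5: arr=2 -> substrate=7 bound=2 product=2
t=6: arr=0 -> substrate=7 bound=2 product=2
t=7: arr=0 -> substrate=5 bound=2 product=4
t=8: arr=0 -> substrate=5 bound=2 product=4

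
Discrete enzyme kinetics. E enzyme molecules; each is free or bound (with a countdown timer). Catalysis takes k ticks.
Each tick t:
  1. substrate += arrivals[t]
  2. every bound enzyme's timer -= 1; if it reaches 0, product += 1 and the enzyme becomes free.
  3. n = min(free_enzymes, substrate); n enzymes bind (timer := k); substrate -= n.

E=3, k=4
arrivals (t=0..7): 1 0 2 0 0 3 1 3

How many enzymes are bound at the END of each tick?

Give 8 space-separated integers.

Answer: 1 1 3 3 2 3 3 3

Derivation:
t=0: arr=1 -> substrate=0 bound=1 product=0
t=1: arr=0 -> substrate=0 bound=1 product=0
t=2: arr=2 -> substrate=0 bound=3 product=0
t=3: arr=0 -> substrate=0 bound=3 product=0
t=4: arr=0 -> substrate=0 bound=2 product=1
t=5: arr=3 -> substrate=2 bound=3 product=1
t=6: arr=1 -> substrate=1 bound=3 product=3
t=7: arr=3 -> substrate=4 bound=3 product=3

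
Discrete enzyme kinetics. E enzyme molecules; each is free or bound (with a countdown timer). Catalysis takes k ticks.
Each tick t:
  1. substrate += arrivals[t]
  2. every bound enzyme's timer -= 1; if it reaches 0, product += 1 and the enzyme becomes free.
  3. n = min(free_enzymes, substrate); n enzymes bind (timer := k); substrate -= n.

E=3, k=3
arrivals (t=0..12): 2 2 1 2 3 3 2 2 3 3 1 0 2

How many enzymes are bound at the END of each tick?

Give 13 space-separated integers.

t=0: arr=2 -> substrate=0 bound=2 product=0
t=1: arr=2 -> substrate=1 bound=3 product=0
t=2: arr=1 -> substrate=2 bound=3 product=0
t=3: arr=2 -> substrate=2 bound=3 product=2
t=4: arr=3 -> substrate=4 bound=3 product=3
t=5: arr=3 -> substrate=7 bound=3 product=3
t=6: arr=2 -> substrate=7 bound=3 product=5
t=7: arr=2 -> substrate=8 bound=3 product=6
t=8: arr=3 -> substrate=11 bound=3 product=6
t=9: arr=3 -> substrate=12 bound=3 product=8
t=10: arr=1 -> substrate=12 bound=3 product=9
t=11: arr=0 -> substrate=12 bound=3 product=9
t=12: arr=2 -> substrate=12 bound=3 product=11

Answer: 2 3 3 3 3 3 3 3 3 3 3 3 3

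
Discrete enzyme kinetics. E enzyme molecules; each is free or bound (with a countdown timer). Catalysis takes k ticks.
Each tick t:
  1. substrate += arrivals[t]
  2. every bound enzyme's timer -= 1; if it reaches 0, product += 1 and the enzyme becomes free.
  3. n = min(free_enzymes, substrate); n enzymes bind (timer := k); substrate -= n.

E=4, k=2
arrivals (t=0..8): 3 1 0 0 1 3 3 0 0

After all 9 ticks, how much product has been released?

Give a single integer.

Answer: 9

Derivation:
t=0: arr=3 -> substrate=0 bound=3 product=0
t=1: arr=1 -> substrate=0 bound=4 product=0
t=2: arr=0 -> substrate=0 bound=1 product=3
t=3: arr=0 -> substrate=0 bound=0 product=4
t=4: arr=1 -> substrate=0 bound=1 product=4
t=5: arr=3 -> substrate=0 bound=4 product=4
t=6: arr=3 -> substrate=2 bound=4 product=5
t=7: arr=0 -> substrate=0 bound=3 product=8
t=8: arr=0 -> substrate=0 bound=2 product=9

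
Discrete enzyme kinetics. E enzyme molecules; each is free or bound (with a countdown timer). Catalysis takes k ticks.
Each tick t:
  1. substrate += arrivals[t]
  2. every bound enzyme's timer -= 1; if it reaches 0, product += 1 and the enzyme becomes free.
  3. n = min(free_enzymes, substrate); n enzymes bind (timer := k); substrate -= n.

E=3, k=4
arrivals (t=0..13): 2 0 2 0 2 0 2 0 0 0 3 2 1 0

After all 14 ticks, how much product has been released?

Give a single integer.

t=0: arr=2 -> substrate=0 bound=2 product=0
t=1: arr=0 -> substrate=0 bound=2 product=0
t=2: arr=2 -> substrate=1 bound=3 product=0
t=3: arr=0 -> substrate=1 bound=3 product=0
t=4: arr=2 -> substrate=1 bound=3 product=2
t=5: arr=0 -> substrate=1 bound=3 product=2
t=6: arr=2 -> substrate=2 bound=3 product=3
t=7: arr=0 -> substrate=2 bound=3 product=3
t=8: arr=0 -> substrate=0 bound=3 product=5
t=9: arr=0 -> substrate=0 bound=3 product=5
t=10: arr=3 -> substrate=2 bound=3 product=6
t=11: arr=2 -> substrate=4 bound=3 product=6
t=12: arr=1 -> substrate=3 bound=3 product=8
t=13: arr=0 -> substrate=3 bound=3 product=8

Answer: 8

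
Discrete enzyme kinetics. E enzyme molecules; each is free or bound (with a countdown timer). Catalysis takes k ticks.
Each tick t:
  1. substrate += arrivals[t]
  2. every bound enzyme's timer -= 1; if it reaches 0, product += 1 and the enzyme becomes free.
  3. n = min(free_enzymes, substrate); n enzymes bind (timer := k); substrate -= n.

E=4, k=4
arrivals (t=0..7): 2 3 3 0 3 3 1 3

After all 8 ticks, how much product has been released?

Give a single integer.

t=0: arr=2 -> substrate=0 bound=2 product=0
t=1: arr=3 -> substrate=1 bound=4 product=0
t=2: arr=3 -> substrate=4 bound=4 product=0
t=3: arr=0 -> substrate=4 bound=4 product=0
t=4: arr=3 -> substrate=5 bound=4 product=2
t=5: arr=3 -> substrate=6 bound=4 product=4
t=6: arr=1 -> substrate=7 bound=4 product=4
t=7: arr=3 -> substrate=10 bound=4 product=4

Answer: 4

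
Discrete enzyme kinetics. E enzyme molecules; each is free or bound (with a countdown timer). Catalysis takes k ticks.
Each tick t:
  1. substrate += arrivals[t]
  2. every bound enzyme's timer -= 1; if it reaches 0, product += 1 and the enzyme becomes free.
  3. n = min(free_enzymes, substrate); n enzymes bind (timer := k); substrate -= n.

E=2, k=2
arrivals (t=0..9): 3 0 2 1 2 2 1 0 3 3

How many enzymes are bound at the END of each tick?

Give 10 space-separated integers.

t=0: arr=3 -> substrate=1 bound=2 product=0
t=1: arr=0 -> substrate=1 bound=2 product=0
t=2: arr=2 -> substrate=1 bound=2 product=2
t=3: arr=1 -> substrate=2 bound=2 product=2
t=4: arr=2 -> substrate=2 bound=2 product=4
t=5: arr=2 -> substrate=4 bound=2 product=4
t=6: arr=1 -> substrate=3 bound=2 product=6
t=7: arr=0 -> substrate=3 bound=2 product=6
t=8: arr=3 -> substrate=4 bound=2 product=8
t=9: arr=3 -> substrate=7 bound=2 product=8

Answer: 2 2 2 2 2 2 2 2 2 2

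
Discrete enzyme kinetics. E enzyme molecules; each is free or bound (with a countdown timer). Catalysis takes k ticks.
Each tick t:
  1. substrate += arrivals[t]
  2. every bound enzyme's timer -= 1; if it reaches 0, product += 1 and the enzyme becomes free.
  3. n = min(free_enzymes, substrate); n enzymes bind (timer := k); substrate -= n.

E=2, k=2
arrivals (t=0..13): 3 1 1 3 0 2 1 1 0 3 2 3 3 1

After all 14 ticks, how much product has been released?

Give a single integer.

t=0: arr=3 -> substrate=1 bound=2 product=0
t=1: arr=1 -> substrate=2 bound=2 product=0
t=2: arr=1 -> substrate=1 bound=2 product=2
t=3: arr=3 -> substrate=4 bound=2 product=2
t=4: arr=0 -> substrate=2 bound=2 product=4
t=5: arr=2 -> substrate=4 bound=2 product=4
t=6: arr=1 -> substrate=3 bound=2 product=6
t=7: arr=1 -> substrate=4 bound=2 product=6
t=8: arr=0 -> substrate=2 bound=2 product=8
t=9: arr=3 -> substrate=5 bound=2 product=8
t=10: arr=2 -> substrate=5 bound=2 product=10
t=11: arr=3 -> substrate=8 bound=2 product=10
t=12: arr=3 -> substrate=9 bound=2 product=12
t=13: arr=1 -> substrate=10 bound=2 product=12

Answer: 12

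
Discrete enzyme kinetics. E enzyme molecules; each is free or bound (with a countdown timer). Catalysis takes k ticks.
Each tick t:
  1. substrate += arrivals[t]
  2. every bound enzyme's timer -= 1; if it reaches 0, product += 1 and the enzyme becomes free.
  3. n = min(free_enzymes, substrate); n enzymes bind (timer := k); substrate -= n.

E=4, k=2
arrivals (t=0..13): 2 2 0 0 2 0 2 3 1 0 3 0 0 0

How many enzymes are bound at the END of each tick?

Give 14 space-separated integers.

t=0: arr=2 -> substrate=0 bound=2 product=0
t=1: arr=2 -> substrate=0 bound=4 product=0
t=2: arr=0 -> substrate=0 bound=2 product=2
t=3: arr=0 -> substrate=0 bound=0 product=4
t=4: arr=2 -> substrate=0 bound=2 product=4
t=5: arr=0 -> substrate=0 bound=2 product=4
t=6: arr=2 -> substrate=0 bound=2 product=6
t=7: arr=3 -> substrate=1 bound=4 product=6
t=8: arr=1 -> substrate=0 bound=4 product=8
t=9: arr=0 -> substrate=0 bound=2 product=10
t=10: arr=3 -> substrate=0 bound=3 product=12
t=11: arr=0 -> substrate=0 bound=3 product=12
t=12: arr=0 -> substrate=0 bound=0 product=15
t=13: arr=0 -> substrate=0 bound=0 product=15

Answer: 2 4 2 0 2 2 2 4 4 2 3 3 0 0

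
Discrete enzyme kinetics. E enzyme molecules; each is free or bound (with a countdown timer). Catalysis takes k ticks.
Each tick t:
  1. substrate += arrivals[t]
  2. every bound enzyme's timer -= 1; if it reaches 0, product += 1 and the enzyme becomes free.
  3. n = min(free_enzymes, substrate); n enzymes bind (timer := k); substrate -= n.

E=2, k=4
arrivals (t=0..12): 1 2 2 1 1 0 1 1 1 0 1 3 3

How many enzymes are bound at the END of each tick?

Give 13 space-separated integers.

Answer: 1 2 2 2 2 2 2 2 2 2 2 2 2

Derivation:
t=0: arr=1 -> substrate=0 bound=1 product=0
t=1: arr=2 -> substrate=1 bound=2 product=0
t=2: arr=2 -> substrate=3 bound=2 product=0
t=3: arr=1 -> substrate=4 bound=2 product=0
t=4: arr=1 -> substrate=4 bound=2 product=1
t=5: arr=0 -> substrate=3 bound=2 product=2
t=6: arr=1 -> substrate=4 bound=2 product=2
t=7: arr=1 -> substrate=5 bound=2 product=2
t=8: arr=1 -> substrate=5 bound=2 product=3
t=9: arr=0 -> substrate=4 bound=2 product=4
t=10: arr=1 -> substrate=5 bound=2 product=4
t=11: arr=3 -> substrate=8 bound=2 product=4
t=12: arr=3 -> substrate=10 bound=2 product=5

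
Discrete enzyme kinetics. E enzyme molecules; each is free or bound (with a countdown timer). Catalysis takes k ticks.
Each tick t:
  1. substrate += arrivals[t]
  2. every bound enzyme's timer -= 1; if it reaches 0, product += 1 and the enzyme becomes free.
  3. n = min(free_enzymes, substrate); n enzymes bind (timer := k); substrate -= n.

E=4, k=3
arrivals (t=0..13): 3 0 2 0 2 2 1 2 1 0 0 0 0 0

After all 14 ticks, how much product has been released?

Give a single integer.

Answer: 13

Derivation:
t=0: arr=3 -> substrate=0 bound=3 product=0
t=1: arr=0 -> substrate=0 bound=3 product=0
t=2: arr=2 -> substrate=1 bound=4 product=0
t=3: arr=0 -> substrate=0 bound=2 product=3
t=4: arr=2 -> substrate=0 bound=4 product=3
t=5: arr=2 -> substrate=1 bound=4 product=4
t=6: arr=1 -> substrate=1 bound=4 product=5
t=7: arr=2 -> substrate=1 bound=4 product=7
t=8: arr=1 -> substrate=1 bound=4 product=8
t=9: arr=0 -> substrate=0 bound=4 product=9
t=10: arr=0 -> substrate=0 bound=2 product=11
t=11: arr=0 -> substrate=0 bound=1 product=12
t=12: arr=0 -> substrate=0 bound=0 product=13
t=13: arr=0 -> substrate=0 bound=0 product=13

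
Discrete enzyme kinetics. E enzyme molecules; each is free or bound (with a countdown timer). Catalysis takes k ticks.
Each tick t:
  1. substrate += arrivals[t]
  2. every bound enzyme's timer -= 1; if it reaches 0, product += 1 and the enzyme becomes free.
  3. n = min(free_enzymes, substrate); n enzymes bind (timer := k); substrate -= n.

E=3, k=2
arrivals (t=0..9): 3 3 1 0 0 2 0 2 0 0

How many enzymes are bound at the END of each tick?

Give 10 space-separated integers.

Answer: 3 3 3 3 1 3 2 2 2 0

Derivation:
t=0: arr=3 -> substrate=0 bound=3 product=0
t=1: arr=3 -> substrate=3 bound=3 product=0
t=2: arr=1 -> substrate=1 bound=3 product=3
t=3: arr=0 -> substrate=1 bound=3 product=3
t=4: arr=0 -> substrate=0 bound=1 product=6
t=5: arr=2 -> substrate=0 bound=3 product=6
t=6: arr=0 -> substrate=0 bound=2 product=7
t=7: arr=2 -> substrate=0 bound=2 product=9
t=8: arr=0 -> substrate=0 bound=2 product=9
t=9: arr=0 -> substrate=0 bound=0 product=11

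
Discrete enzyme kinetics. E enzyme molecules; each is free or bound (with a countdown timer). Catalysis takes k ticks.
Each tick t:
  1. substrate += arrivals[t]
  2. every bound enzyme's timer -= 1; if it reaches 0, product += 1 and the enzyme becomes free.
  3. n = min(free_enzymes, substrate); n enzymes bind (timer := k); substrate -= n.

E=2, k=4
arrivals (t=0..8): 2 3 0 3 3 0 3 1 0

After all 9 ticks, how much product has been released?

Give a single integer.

Answer: 4

Derivation:
t=0: arr=2 -> substrate=0 bound=2 product=0
t=1: arr=3 -> substrate=3 bound=2 product=0
t=2: arr=0 -> substrate=3 bound=2 product=0
t=3: arr=3 -> substrate=6 bound=2 product=0
t=4: arr=3 -> substrate=7 bound=2 product=2
t=5: arr=0 -> substrate=7 bound=2 product=2
t=6: arr=3 -> substrate=10 bound=2 product=2
t=7: arr=1 -> substrate=11 bound=2 product=2
t=8: arr=0 -> substrate=9 bound=2 product=4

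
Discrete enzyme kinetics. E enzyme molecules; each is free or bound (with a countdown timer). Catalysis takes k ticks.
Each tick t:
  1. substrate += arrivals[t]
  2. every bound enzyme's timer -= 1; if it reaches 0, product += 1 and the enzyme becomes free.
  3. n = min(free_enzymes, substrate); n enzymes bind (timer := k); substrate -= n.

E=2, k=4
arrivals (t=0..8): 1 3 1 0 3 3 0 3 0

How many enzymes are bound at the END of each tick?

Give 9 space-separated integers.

t=0: arr=1 -> substrate=0 bound=1 product=0
t=1: arr=3 -> substrate=2 bound=2 product=0
t=2: arr=1 -> substrate=3 bound=2 product=0
t=3: arr=0 -> substrate=3 bound=2 product=0
t=4: arr=3 -> substrate=5 bound=2 product=1
t=5: arr=3 -> substrate=7 bound=2 product=2
t=6: arr=0 -> substrate=7 bound=2 product=2
t=7: arr=3 -> substrate=10 bound=2 product=2
t=8: arr=0 -> substrate=9 bound=2 product=3

Answer: 1 2 2 2 2 2 2 2 2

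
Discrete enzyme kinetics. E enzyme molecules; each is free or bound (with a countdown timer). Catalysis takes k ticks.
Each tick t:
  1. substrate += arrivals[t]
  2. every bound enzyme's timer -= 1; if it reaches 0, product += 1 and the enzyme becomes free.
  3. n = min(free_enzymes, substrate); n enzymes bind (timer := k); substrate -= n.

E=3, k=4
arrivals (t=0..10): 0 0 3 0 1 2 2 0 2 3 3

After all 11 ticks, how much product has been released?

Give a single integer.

Answer: 6

Derivation:
t=0: arr=0 -> substrate=0 bound=0 product=0
t=1: arr=0 -> substrate=0 bound=0 product=0
t=2: arr=3 -> substrate=0 bound=3 product=0
t=3: arr=0 -> substrate=0 bound=3 product=0
t=4: arr=1 -> substrate=1 bound=3 product=0
t=5: arr=2 -> substrate=3 bound=3 product=0
t=6: arr=2 -> substrate=2 bound=3 product=3
t=7: arr=0 -> substrate=2 bound=3 product=3
t=8: arr=2 -> substrate=4 bound=3 product=3
t=9: arr=3 -> substrate=7 bound=3 product=3
t=10: arr=3 -> substrate=7 bound=3 product=6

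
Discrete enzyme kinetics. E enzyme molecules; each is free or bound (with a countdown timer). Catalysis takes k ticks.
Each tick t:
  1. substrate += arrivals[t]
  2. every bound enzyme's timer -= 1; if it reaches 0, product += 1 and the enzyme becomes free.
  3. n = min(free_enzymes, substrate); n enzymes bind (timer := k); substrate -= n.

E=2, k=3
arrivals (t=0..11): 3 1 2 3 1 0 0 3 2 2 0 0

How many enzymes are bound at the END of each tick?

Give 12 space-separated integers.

t=0: arr=3 -> substrate=1 bound=2 product=0
t=1: arr=1 -> substrate=2 bound=2 product=0
t=2: arr=2 -> substrate=4 bound=2 product=0
t=3: arr=3 -> substrate=5 bound=2 product=2
t=4: arr=1 -> substrate=6 bound=2 product=2
t=5: arr=0 -> substrate=6 bound=2 product=2
t=6: arr=0 -> substrate=4 bound=2 product=4
t=7: arr=3 -> substrate=7 bound=2 product=4
t=8: arr=2 -> substrate=9 bound=2 product=4
t=9: arr=2 -> substrate=9 bound=2 product=6
t=10: arr=0 -> substrate=9 bound=2 product=6
t=11: arr=0 -> substrate=9 bound=2 product=6

Answer: 2 2 2 2 2 2 2 2 2 2 2 2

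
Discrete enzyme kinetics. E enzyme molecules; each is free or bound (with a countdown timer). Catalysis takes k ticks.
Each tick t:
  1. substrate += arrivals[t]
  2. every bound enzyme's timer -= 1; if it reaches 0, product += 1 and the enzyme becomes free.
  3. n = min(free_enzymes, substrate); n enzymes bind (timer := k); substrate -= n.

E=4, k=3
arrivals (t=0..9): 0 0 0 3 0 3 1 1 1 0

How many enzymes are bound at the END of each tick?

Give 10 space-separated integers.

Answer: 0 0 0 3 3 4 4 4 4 2

Derivation:
t=0: arr=0 -> substrate=0 bound=0 product=0
t=1: arr=0 -> substrate=0 bound=0 product=0
t=2: arr=0 -> substrate=0 bound=0 product=0
t=3: arr=3 -> substrate=0 bound=3 product=0
t=4: arr=0 -> substrate=0 bound=3 product=0
t=5: arr=3 -> substrate=2 bound=4 product=0
t=6: arr=1 -> substrate=0 bound=4 product=3
t=7: arr=1 -> substrate=1 bound=4 product=3
t=8: arr=1 -> substrate=1 bound=4 product=4
t=9: arr=0 -> substrate=0 bound=2 product=7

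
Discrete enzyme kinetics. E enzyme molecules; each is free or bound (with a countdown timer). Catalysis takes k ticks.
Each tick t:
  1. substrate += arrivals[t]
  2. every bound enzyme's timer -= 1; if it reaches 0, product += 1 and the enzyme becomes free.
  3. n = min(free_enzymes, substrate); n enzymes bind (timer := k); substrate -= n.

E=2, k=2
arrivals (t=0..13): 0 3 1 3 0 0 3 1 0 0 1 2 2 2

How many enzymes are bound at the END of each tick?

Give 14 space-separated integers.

t=0: arr=0 -> substrate=0 bound=0 product=0
t=1: arr=3 -> substrate=1 bound=2 product=0
t=2: arr=1 -> substrate=2 bound=2 product=0
t=3: arr=3 -> substrate=3 bound=2 product=2
t=4: arr=0 -> substrate=3 bound=2 product=2
t=5: arr=0 -> substrate=1 bound=2 product=4
t=6: arr=3 -> substrate=4 bound=2 product=4
t=7: arr=1 -> substrate=3 bound=2 product=6
t=8: arr=0 -> substrate=3 bound=2 product=6
t=9: arr=0 -> substrate=1 bound=2 product=8
t=10: arr=1 -> substrate=2 bound=2 product=8
t=11: arr=2 -> substrate=2 bound=2 product=10
t=12: arr=2 -> substrate=4 bound=2 product=10
t=13: arr=2 -> substrate=4 bound=2 product=12

Answer: 0 2 2 2 2 2 2 2 2 2 2 2 2 2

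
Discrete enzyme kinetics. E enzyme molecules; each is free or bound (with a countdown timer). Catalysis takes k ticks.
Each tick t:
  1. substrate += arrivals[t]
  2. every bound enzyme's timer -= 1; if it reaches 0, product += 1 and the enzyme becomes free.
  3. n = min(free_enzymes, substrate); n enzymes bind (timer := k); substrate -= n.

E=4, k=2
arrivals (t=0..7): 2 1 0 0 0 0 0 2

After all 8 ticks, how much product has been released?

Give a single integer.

Answer: 3

Derivation:
t=0: arr=2 -> substrate=0 bound=2 product=0
t=1: arr=1 -> substrate=0 bound=3 product=0
t=2: arr=0 -> substrate=0 bound=1 product=2
t=3: arr=0 -> substrate=0 bound=0 product=3
t=4: arr=0 -> substrate=0 bound=0 product=3
t=5: arr=0 -> substrate=0 bound=0 product=3
t=6: arr=0 -> substrate=0 bound=0 product=3
t=7: arr=2 -> substrate=0 bound=2 product=3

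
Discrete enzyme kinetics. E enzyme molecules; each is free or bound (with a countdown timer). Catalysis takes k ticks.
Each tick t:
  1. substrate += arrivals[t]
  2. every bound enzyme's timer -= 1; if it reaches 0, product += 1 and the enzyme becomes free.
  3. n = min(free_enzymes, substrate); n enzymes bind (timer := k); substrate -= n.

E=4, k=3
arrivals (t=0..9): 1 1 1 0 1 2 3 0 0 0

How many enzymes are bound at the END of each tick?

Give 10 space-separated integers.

Answer: 1 2 3 2 2 3 4 4 3 2

Derivation:
t=0: arr=1 -> substrate=0 bound=1 product=0
t=1: arr=1 -> substrate=0 bound=2 product=0
t=2: arr=1 -> substrate=0 bound=3 product=0
t=3: arr=0 -> substrate=0 bound=2 product=1
t=4: arr=1 -> substrate=0 bound=2 product=2
t=5: arr=2 -> substrate=0 bound=3 product=3
t=6: arr=3 -> substrate=2 bound=4 product=3
t=7: arr=0 -> substrate=1 bound=4 product=4
t=8: arr=0 -> substrate=0 bound=3 product=6
t=9: arr=0 -> substrate=0 bound=2 product=7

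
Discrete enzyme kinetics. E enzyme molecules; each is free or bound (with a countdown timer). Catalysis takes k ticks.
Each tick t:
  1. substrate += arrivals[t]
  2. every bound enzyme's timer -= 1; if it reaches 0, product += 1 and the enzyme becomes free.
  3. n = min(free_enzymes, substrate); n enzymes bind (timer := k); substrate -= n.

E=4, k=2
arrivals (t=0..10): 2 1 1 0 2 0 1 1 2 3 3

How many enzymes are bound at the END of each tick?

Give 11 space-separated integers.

t=0: arr=2 -> substrate=0 bound=2 product=0
t=1: arr=1 -> substrate=0 bound=3 product=0
t=2: arr=1 -> substrate=0 bound=2 product=2
t=3: arr=0 -> substrate=0 bound=1 product=3
t=4: arr=2 -> substrate=0 bound=2 product=4
t=5: arr=0 -> substrate=0 bound=2 product=4
t=6: arr=1 -> substrate=0 bound=1 product=6
t=7: arr=1 -> substrate=0 bound=2 product=6
t=8: arr=2 -> substrate=0 bound=3 product=7
t=9: arr=3 -> substrate=1 bound=4 product=8
t=10: arr=3 -> substrate=2 bound=4 product=10

Answer: 2 3 2 1 2 2 1 2 3 4 4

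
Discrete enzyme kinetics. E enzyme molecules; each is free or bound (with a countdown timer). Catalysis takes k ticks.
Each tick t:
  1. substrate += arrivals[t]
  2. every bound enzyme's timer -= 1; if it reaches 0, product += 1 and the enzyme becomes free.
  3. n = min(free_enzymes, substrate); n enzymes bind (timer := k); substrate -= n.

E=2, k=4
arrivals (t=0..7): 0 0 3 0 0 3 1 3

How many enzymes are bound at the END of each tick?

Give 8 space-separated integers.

t=0: arr=0 -> substrate=0 bound=0 product=0
t=1: arr=0 -> substrate=0 bound=0 product=0
t=2: arr=3 -> substrate=1 bound=2 product=0
t=3: arr=0 -> substrate=1 bound=2 product=0
t=4: arr=0 -> substrate=1 bound=2 product=0
t=5: arr=3 -> substrate=4 bound=2 product=0
t=6: arr=1 -> substrate=3 bound=2 product=2
t=7: arr=3 -> substrate=6 bound=2 product=2

Answer: 0 0 2 2 2 2 2 2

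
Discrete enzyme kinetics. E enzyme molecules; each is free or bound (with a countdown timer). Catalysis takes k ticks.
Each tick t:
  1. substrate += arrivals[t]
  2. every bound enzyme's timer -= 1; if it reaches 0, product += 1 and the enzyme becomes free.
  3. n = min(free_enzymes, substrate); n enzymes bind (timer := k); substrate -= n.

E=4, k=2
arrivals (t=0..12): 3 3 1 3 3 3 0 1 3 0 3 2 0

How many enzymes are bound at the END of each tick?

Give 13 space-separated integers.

Answer: 3 4 4 4 4 4 4 4 4 4 4 4 2

Derivation:
t=0: arr=3 -> substrate=0 bound=3 product=0
t=1: arr=3 -> substrate=2 bound=4 product=0
t=2: arr=1 -> substrate=0 bound=4 product=3
t=3: arr=3 -> substrate=2 bound=4 product=4
t=4: arr=3 -> substrate=2 bound=4 product=7
t=5: arr=3 -> substrate=4 bound=4 product=8
t=6: arr=0 -> substrate=1 bound=4 product=11
t=7: arr=1 -> substrate=1 bound=4 product=12
t=8: arr=3 -> substrate=1 bound=4 product=15
t=9: arr=0 -> substrate=0 bound=4 product=16
t=10: arr=3 -> substrate=0 bound=4 product=19
t=11: arr=2 -> substrate=1 bound=4 product=20
t=12: arr=0 -> substrate=0 bound=2 product=23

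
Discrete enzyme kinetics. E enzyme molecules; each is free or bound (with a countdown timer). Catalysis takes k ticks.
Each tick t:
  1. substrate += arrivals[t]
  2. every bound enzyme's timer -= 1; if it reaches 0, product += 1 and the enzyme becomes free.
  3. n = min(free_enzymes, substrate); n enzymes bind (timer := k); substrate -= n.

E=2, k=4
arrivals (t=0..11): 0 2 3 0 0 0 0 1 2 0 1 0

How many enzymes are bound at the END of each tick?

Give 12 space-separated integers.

Answer: 0 2 2 2 2 2 2 2 2 2 2 2

Derivation:
t=0: arr=0 -> substrate=0 bound=0 product=0
t=1: arr=2 -> substrate=0 bound=2 product=0
t=2: arr=3 -> substrate=3 bound=2 product=0
t=3: arr=0 -> substrate=3 bound=2 product=0
t=4: arr=0 -> substrate=3 bound=2 product=0
t=5: arr=0 -> substrate=1 bound=2 product=2
t=6: arr=0 -> substrate=1 bound=2 product=2
t=7: arr=1 -> substrate=2 bound=2 product=2
t=8: arr=2 -> substrate=4 bound=2 product=2
t=9: arr=0 -> substrate=2 bound=2 product=4
t=10: arr=1 -> substrate=3 bound=2 product=4
t=11: arr=0 -> substrate=3 bound=2 product=4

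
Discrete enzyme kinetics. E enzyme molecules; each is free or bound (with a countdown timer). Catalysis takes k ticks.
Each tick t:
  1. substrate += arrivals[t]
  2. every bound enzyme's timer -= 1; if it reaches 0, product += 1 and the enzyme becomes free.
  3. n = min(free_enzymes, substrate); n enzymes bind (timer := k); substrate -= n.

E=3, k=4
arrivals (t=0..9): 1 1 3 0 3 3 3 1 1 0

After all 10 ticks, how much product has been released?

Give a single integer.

Answer: 5

Derivation:
t=0: arr=1 -> substrate=0 bound=1 product=0
t=1: arr=1 -> substrate=0 bound=2 product=0
t=2: arr=3 -> substrate=2 bound=3 product=0
t=3: arr=0 -> substrate=2 bound=3 product=0
t=4: arr=3 -> substrate=4 bound=3 product=1
t=5: arr=3 -> substrate=6 bound=3 product=2
t=6: arr=3 -> substrate=8 bound=3 product=3
t=7: arr=1 -> substrate=9 bound=3 product=3
t=8: arr=1 -> substrate=9 bound=3 product=4
t=9: arr=0 -> substrate=8 bound=3 product=5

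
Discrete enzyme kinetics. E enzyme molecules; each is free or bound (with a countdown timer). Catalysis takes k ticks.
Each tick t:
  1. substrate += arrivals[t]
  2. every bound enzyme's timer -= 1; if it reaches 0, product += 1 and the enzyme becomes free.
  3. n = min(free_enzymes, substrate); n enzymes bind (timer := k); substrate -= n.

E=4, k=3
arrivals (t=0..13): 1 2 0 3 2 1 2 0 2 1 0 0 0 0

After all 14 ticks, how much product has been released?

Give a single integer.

t=0: arr=1 -> substrate=0 bound=1 product=0
t=1: arr=2 -> substrate=0 bound=3 product=0
t=2: arr=0 -> substrate=0 bound=3 product=0
t=3: arr=3 -> substrate=1 bound=4 product=1
t=4: arr=2 -> substrate=1 bound=4 product=3
t=5: arr=1 -> substrate=2 bound=4 product=3
t=6: arr=2 -> substrate=2 bound=4 product=5
t=7: arr=0 -> substrate=0 bound=4 product=7
t=8: arr=2 -> substrate=2 bound=4 product=7
t=9: arr=1 -> substrate=1 bound=4 product=9
t=10: arr=0 -> substrate=0 bound=3 product=11
t=11: arr=0 -> substrate=0 bound=3 product=11
t=12: arr=0 -> substrate=0 bound=1 product=13
t=13: arr=0 -> substrate=0 bound=0 product=14

Answer: 14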